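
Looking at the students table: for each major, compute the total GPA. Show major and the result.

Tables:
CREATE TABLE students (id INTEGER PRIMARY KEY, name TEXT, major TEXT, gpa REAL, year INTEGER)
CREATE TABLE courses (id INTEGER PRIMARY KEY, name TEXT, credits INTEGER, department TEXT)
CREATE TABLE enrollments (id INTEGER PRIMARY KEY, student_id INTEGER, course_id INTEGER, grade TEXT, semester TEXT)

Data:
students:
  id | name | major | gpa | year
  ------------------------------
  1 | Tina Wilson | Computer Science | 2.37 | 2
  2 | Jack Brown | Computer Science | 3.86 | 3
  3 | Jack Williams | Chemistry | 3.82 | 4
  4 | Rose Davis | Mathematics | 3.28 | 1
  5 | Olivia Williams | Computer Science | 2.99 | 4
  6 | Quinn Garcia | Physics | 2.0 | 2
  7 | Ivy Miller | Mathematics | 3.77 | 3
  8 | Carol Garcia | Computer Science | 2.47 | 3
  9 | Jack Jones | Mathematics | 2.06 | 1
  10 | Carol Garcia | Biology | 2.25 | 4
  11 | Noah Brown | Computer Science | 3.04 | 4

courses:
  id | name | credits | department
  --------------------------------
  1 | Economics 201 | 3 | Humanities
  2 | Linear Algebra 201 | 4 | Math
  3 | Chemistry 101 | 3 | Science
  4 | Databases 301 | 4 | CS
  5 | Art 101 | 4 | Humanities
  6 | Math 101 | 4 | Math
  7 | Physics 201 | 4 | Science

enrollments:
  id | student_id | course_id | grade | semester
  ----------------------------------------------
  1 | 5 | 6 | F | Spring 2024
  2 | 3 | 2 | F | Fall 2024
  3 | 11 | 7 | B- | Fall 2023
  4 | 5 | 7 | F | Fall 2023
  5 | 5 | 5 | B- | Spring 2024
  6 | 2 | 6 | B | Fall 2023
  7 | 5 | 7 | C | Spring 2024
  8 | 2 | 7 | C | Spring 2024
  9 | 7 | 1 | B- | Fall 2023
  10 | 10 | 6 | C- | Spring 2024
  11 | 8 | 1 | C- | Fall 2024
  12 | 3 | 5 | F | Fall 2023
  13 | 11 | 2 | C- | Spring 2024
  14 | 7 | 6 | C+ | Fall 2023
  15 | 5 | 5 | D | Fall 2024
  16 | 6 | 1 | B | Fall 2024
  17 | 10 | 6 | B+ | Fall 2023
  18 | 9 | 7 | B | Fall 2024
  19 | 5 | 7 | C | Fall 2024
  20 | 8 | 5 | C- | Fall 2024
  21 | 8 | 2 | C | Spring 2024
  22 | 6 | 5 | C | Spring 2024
SELECT major, SUM(gpa) AS sum_gpa FROM students GROUP BY major

Execution result:
major | sum_gpa
Biology | 2.25
Chemistry | 3.82
Computer Science | 14.73
Mathematics | 9.11
Physics | 2.00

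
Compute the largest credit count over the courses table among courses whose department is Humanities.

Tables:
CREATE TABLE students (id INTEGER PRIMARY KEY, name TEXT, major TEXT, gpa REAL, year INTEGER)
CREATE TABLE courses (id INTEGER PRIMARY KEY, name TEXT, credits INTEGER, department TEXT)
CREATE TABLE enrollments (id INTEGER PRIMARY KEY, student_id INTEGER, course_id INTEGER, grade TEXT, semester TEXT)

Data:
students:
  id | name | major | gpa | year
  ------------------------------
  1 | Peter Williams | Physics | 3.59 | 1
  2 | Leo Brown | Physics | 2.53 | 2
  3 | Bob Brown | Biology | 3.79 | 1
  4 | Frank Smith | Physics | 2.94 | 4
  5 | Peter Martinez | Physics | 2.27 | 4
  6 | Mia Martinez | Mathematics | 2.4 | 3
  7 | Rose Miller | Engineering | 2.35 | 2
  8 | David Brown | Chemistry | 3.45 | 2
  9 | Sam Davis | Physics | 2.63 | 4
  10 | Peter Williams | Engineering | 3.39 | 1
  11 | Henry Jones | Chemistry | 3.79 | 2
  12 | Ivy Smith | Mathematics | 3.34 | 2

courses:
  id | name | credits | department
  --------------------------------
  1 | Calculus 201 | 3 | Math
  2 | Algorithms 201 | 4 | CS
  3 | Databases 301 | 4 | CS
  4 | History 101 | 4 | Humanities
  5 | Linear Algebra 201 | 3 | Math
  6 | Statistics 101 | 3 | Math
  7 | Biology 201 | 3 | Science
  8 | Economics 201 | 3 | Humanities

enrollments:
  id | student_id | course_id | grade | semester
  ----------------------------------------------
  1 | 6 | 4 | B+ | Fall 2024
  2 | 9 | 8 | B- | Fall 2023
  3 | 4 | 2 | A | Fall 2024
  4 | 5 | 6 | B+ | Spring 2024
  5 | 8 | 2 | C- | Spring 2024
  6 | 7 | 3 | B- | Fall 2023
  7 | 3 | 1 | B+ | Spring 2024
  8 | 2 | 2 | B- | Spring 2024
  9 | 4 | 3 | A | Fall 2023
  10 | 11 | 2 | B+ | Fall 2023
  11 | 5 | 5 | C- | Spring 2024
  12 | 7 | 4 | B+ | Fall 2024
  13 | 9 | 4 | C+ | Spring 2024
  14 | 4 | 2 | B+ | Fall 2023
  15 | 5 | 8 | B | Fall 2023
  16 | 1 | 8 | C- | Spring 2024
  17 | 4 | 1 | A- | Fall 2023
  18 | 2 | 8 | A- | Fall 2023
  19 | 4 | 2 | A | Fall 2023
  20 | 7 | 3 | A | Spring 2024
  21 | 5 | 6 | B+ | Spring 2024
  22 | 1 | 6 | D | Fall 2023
SELECT MAX(credits) FROM courses WHERE department = 'Humanities'

Execution result:
4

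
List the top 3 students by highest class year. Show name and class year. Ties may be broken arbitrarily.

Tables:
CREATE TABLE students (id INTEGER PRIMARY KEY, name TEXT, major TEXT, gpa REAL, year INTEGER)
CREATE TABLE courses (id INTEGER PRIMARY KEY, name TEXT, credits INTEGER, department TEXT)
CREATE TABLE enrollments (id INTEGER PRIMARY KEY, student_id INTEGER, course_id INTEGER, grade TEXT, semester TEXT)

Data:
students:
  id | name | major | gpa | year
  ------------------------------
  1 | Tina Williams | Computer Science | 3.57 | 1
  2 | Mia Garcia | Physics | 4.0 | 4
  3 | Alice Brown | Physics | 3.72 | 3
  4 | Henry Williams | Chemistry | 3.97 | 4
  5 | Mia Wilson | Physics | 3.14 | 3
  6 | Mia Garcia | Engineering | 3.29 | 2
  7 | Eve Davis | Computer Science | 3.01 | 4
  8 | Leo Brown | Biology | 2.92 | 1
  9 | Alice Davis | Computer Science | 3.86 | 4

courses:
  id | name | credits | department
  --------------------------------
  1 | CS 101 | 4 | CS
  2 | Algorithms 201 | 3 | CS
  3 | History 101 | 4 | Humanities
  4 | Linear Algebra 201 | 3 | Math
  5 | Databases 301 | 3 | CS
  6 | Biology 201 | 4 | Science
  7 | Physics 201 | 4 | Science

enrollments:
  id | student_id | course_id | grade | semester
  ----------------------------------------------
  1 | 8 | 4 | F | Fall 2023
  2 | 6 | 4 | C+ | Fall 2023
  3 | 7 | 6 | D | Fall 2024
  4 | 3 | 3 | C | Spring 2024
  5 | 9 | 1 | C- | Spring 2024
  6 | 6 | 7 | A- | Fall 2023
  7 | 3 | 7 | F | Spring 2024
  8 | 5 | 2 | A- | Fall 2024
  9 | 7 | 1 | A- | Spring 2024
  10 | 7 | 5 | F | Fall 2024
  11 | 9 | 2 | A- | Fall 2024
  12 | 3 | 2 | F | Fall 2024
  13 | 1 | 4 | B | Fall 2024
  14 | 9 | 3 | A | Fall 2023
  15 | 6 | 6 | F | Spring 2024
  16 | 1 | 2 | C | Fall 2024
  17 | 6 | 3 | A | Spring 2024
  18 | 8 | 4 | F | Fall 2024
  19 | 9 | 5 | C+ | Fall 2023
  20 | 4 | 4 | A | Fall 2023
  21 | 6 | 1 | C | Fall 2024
SELECT name, year FROM students ORDER BY year DESC LIMIT 3

Execution result:
name | year
Mia Garcia | 4
Henry Williams | 4
Eve Davis | 4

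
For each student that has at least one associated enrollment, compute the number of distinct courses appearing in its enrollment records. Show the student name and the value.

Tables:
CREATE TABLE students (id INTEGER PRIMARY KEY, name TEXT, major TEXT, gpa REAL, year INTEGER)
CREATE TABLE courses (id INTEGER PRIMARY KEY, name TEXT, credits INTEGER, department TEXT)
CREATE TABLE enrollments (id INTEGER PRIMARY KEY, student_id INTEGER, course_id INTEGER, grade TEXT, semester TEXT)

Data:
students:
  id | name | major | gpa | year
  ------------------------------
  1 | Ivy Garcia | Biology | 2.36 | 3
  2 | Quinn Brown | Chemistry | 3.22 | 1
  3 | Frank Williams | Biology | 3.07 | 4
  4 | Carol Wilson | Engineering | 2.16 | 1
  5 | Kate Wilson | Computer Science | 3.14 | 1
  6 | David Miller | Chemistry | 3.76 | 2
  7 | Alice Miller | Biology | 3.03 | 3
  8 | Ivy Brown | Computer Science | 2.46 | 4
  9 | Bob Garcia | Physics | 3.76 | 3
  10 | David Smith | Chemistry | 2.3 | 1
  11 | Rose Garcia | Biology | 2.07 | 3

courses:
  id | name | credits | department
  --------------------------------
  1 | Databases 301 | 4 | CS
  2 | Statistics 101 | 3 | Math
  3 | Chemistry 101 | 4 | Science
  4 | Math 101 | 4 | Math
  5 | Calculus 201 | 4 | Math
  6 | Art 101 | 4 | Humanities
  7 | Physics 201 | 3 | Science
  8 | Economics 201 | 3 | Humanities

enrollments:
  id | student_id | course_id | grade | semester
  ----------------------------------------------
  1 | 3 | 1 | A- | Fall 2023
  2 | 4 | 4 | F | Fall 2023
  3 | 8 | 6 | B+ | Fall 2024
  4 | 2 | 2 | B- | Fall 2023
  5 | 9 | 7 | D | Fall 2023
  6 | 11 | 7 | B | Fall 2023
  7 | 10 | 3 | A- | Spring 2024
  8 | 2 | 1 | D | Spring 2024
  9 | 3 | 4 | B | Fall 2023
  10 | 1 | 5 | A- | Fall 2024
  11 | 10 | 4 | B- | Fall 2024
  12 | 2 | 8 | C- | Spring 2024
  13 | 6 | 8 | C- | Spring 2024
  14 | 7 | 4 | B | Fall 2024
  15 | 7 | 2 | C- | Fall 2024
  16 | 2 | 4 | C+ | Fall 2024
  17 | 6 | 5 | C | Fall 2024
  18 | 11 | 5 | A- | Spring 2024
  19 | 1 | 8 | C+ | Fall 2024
SELECT p.name, COUNT(DISTINCT c.course_id) AS distinct_course_count FROM enrollments c JOIN students p ON c.student_id = p.id GROUP BY p.id, p.name

Execution result:
name | distinct_course_count
Ivy Garcia | 2
Quinn Brown | 4
Frank Williams | 2
Carol Wilson | 1
David Miller | 2
Alice Miller | 2
Ivy Brown | 1
Bob Garcia | 1
David Smith | 2
Rose Garcia | 2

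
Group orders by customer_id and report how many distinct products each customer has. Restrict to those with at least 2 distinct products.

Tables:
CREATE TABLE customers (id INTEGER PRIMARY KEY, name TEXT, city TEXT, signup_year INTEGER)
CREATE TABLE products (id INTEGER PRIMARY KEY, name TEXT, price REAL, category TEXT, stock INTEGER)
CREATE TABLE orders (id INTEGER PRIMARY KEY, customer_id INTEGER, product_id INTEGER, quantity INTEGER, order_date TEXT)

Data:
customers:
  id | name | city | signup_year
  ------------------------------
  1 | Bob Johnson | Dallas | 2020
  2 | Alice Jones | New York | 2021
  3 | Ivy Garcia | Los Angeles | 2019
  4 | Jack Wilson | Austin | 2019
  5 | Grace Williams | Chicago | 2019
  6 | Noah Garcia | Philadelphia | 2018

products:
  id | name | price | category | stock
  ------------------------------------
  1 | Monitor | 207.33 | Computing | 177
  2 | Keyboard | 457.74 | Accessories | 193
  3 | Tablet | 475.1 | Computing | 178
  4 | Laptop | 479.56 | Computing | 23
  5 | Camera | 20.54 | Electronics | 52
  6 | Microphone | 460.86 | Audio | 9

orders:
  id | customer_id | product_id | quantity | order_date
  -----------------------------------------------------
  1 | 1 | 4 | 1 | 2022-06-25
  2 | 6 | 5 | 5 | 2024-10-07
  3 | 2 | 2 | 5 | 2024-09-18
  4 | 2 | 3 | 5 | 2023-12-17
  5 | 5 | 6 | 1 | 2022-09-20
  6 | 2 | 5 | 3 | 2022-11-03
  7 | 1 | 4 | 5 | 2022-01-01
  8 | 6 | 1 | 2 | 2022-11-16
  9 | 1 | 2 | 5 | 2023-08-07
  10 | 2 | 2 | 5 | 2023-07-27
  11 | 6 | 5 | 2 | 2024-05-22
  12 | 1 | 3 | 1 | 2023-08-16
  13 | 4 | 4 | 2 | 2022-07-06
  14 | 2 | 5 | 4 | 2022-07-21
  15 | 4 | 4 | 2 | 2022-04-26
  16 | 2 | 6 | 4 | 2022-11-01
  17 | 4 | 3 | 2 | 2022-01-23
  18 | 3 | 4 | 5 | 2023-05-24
SELECT customer_id, COUNT(DISTINCT product_id) AS distinct_product_count FROM orders GROUP BY customer_id HAVING COUNT(DISTINCT product_id) >= 2

Execution result:
customer_id | distinct_product_count
1 | 3
2 | 4
4 | 2
6 | 2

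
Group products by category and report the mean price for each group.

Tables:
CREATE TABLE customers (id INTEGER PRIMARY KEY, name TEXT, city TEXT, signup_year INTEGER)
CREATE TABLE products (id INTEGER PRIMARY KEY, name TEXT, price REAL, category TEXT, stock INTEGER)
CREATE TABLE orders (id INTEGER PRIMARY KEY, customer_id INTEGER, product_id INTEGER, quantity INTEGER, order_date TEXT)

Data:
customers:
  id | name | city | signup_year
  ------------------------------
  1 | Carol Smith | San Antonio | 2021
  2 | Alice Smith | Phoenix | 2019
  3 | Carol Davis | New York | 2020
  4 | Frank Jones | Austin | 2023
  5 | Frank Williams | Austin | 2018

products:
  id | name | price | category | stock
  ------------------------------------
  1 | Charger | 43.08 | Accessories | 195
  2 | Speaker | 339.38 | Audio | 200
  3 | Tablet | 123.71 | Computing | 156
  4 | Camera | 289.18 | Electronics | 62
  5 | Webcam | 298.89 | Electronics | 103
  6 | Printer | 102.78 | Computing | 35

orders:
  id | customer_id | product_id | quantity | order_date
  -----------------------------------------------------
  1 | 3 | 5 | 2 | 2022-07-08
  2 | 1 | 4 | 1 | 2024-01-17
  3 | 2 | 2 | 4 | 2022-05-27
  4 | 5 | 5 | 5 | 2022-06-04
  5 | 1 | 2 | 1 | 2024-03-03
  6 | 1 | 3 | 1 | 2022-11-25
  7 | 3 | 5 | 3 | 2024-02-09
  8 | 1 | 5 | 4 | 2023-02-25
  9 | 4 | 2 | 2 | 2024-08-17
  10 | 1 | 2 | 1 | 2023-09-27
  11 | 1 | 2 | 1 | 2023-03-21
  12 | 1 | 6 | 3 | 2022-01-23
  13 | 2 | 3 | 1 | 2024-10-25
SELECT category, AVG(price) AS avg_price FROM products GROUP BY category

Execution result:
category | avg_price
Accessories | 43.08
Audio | 339.38
Computing | 113.25
Electronics | 294.04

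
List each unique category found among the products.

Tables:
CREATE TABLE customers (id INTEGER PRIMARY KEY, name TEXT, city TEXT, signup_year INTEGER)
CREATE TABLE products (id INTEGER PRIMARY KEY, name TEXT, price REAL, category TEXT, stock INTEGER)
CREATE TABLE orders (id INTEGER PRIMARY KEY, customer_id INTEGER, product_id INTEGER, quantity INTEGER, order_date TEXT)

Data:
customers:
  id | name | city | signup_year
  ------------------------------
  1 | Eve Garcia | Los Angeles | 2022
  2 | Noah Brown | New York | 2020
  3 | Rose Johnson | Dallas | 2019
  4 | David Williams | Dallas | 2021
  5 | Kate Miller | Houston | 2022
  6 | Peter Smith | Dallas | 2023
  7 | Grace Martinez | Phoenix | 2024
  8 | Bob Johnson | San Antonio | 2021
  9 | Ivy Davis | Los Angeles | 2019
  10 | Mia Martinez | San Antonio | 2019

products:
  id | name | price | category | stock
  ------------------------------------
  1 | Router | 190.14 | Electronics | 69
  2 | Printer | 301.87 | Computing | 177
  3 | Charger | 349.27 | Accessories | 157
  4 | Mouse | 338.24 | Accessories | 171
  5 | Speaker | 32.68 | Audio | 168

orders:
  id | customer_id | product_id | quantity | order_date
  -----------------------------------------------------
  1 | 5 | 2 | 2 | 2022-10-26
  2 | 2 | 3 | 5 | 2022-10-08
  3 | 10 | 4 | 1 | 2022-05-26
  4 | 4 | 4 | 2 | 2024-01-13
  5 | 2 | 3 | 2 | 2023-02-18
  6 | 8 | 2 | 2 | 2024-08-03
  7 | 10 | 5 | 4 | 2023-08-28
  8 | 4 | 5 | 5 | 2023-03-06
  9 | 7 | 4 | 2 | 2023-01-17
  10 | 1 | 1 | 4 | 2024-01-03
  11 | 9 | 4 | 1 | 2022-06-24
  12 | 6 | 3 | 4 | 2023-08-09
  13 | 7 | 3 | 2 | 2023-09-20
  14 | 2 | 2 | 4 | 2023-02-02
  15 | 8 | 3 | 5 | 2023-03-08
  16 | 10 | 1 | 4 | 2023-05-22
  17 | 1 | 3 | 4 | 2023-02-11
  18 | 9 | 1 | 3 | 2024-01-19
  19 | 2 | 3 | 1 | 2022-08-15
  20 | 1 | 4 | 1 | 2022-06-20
SELECT DISTINCT category FROM products

Execution result:
category
Electronics
Computing
Accessories
Audio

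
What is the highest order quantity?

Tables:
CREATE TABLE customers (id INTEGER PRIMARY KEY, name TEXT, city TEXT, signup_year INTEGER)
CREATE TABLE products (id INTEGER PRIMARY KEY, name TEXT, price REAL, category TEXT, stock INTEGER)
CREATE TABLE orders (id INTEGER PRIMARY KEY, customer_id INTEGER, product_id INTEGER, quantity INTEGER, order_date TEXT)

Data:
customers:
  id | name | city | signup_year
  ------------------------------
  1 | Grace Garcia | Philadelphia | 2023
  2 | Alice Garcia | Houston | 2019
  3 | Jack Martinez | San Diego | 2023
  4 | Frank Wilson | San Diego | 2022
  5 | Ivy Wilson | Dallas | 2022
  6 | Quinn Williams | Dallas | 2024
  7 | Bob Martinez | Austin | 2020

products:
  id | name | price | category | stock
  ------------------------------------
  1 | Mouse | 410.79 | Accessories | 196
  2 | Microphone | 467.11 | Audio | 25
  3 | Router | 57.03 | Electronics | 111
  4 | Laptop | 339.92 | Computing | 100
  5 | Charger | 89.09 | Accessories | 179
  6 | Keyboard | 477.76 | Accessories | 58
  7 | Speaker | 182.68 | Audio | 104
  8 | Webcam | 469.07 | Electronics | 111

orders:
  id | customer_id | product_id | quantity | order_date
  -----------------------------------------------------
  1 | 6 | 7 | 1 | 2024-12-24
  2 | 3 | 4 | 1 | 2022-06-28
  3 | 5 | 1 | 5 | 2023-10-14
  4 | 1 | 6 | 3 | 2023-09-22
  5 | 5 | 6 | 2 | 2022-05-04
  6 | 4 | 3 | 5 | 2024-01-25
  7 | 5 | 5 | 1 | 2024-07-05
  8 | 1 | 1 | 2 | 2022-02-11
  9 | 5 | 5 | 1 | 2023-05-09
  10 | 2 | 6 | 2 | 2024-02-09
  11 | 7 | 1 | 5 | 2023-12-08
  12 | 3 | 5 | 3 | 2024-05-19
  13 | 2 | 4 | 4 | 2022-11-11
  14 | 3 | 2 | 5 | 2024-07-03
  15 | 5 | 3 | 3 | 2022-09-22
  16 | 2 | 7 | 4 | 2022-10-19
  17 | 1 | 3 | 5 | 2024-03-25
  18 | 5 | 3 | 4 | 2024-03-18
SELECT MAX(quantity) FROM orders

Execution result:
5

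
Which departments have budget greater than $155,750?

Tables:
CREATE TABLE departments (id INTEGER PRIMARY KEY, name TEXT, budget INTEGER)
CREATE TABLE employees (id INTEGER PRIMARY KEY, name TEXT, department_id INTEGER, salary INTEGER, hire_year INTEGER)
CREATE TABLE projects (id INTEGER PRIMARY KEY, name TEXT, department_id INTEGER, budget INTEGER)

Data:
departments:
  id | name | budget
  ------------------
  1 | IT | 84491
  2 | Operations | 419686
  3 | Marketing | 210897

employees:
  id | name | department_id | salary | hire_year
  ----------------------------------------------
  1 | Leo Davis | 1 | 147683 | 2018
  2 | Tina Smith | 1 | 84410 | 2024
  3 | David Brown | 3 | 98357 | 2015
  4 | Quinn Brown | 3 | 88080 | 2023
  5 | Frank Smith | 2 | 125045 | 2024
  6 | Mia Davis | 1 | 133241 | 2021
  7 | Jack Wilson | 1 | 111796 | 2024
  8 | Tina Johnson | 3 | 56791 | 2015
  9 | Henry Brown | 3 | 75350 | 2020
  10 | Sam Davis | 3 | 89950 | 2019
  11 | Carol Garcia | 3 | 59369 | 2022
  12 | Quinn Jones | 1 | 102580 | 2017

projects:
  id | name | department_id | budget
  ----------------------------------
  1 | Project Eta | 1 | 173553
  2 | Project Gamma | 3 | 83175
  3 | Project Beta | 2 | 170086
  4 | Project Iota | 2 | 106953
SELECT name, budget FROM departments WHERE budget > 155750

Execution result:
name | budget
Operations | 419686
Marketing | 210897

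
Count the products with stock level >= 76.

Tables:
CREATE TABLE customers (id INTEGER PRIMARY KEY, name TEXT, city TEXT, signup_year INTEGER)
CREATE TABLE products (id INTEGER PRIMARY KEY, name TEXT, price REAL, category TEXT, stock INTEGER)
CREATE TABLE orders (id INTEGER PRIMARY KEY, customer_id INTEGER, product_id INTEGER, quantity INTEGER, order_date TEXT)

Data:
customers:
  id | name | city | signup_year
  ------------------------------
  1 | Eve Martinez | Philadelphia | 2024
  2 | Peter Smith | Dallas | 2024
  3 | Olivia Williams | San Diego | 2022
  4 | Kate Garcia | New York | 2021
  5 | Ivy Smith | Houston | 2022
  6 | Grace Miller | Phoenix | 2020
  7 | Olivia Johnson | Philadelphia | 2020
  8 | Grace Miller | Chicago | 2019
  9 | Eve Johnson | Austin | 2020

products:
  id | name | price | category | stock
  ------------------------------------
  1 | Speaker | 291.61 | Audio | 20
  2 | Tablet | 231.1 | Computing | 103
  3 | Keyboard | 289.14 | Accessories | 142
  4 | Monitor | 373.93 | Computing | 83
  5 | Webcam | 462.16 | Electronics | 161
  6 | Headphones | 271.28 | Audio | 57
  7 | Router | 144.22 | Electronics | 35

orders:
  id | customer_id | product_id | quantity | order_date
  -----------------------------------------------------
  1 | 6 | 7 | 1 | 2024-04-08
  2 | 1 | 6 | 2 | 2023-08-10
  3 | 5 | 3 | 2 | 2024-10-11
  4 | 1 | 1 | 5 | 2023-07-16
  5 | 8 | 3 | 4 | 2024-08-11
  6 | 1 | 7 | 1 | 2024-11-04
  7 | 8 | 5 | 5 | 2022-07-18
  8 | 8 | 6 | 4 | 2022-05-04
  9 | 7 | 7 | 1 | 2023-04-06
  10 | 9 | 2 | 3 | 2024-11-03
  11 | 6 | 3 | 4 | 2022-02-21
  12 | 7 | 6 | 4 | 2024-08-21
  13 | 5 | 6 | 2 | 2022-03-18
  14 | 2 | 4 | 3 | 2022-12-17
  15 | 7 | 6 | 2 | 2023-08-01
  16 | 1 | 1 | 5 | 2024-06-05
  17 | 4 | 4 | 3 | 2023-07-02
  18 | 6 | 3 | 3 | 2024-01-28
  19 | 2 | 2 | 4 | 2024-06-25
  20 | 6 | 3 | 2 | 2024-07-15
SELECT COUNT(*) FROM products WHERE stock >= 76

Execution result:
4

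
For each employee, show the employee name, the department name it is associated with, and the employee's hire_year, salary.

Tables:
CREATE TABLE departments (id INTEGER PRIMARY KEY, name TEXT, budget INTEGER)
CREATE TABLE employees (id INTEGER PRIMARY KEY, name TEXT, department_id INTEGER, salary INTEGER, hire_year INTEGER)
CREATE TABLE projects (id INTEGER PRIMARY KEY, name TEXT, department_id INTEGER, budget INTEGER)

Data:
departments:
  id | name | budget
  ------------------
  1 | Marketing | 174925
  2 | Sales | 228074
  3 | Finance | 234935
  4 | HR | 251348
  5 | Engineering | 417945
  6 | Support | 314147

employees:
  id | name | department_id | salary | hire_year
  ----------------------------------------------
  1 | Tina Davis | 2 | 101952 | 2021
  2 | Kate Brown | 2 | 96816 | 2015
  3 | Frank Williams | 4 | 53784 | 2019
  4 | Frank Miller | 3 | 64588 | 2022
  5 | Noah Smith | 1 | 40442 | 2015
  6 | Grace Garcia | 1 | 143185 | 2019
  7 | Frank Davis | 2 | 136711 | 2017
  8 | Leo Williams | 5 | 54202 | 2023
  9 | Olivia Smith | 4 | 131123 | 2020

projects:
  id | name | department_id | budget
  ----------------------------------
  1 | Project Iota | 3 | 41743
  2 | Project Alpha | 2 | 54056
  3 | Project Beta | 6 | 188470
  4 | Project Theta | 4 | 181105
SELECT c.name, p.name AS department, c.hire_year, c.salary FROM employees c JOIN departments p ON c.department_id = p.id

Execution result:
name | department | hire_year | salary
Tina Davis | Sales | 2021 | 101952
Kate Brown | Sales | 2015 | 96816
Frank Williams | HR | 2019 | 53784
Frank Miller | Finance | 2022 | 64588
Noah Smith | Marketing | 2015 | 40442
Grace Garcia | Marketing | 2019 | 143185
Frank Davis | Sales | 2017 | 136711
Leo Williams | Engineering | 2023 | 54202
Olivia Smith | HR | 2020 | 131123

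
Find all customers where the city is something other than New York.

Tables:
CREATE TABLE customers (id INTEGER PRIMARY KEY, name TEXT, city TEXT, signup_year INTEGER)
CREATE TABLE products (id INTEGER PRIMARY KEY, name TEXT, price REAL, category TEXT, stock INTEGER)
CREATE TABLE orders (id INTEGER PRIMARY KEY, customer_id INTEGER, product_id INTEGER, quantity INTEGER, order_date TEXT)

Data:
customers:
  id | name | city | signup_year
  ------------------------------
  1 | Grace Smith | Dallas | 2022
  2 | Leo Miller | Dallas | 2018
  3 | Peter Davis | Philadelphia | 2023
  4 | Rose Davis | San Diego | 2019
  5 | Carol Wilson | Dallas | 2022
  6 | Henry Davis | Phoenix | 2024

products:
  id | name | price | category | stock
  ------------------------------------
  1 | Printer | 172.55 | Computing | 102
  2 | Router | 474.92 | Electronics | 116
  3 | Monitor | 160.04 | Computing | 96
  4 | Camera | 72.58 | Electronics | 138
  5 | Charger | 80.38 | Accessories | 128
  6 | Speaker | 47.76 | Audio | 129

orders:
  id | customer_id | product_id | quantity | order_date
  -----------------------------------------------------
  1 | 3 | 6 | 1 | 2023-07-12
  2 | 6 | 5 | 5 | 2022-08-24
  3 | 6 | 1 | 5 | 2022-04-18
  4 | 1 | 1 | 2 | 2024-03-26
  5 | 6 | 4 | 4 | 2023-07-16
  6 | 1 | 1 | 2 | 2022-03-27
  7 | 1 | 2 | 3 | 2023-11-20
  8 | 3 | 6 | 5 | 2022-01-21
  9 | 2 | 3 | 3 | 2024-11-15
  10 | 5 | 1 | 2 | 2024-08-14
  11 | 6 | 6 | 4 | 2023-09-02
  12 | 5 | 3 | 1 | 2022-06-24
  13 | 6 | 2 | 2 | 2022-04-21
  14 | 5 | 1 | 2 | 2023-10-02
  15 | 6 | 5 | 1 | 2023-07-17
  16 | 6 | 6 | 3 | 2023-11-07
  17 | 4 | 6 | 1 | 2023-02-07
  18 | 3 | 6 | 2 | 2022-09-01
SELECT name, city FROM customers WHERE city <> 'New York'

Execution result:
name | city
Grace Smith | Dallas
Leo Miller | Dallas
Peter Davis | Philadelphia
Rose Davis | San Diego
Carol Wilson | Dallas
Henry Davis | Phoenix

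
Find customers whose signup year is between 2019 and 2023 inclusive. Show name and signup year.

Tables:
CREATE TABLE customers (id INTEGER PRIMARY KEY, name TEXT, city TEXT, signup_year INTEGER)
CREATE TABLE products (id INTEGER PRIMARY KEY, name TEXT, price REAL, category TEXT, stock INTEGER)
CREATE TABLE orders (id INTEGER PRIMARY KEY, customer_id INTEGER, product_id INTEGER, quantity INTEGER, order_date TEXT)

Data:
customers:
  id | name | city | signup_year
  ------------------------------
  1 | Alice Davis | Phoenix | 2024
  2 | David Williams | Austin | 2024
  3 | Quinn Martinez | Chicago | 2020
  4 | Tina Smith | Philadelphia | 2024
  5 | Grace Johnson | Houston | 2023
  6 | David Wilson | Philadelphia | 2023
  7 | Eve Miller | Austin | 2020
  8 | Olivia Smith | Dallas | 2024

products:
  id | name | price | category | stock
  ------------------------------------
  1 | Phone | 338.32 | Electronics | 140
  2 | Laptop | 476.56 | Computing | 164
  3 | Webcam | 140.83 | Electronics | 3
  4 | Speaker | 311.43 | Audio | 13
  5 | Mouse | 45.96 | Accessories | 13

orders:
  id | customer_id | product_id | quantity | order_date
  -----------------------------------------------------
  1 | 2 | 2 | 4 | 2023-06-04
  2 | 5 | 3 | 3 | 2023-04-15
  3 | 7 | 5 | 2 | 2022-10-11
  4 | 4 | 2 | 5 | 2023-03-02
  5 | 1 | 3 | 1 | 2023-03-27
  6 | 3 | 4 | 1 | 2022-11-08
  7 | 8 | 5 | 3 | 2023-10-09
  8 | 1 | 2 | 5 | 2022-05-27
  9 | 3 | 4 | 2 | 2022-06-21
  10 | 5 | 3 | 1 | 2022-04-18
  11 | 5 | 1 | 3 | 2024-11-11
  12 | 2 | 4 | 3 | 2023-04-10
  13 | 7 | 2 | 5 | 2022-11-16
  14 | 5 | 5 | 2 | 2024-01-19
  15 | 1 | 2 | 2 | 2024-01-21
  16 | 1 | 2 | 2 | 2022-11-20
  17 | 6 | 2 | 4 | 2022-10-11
SELECT name, signup_year FROM customers WHERE signup_year BETWEEN 2019 AND 2023

Execution result:
name | signup_year
Quinn Martinez | 2020
Grace Johnson | 2023
David Wilson | 2023
Eve Miller | 2020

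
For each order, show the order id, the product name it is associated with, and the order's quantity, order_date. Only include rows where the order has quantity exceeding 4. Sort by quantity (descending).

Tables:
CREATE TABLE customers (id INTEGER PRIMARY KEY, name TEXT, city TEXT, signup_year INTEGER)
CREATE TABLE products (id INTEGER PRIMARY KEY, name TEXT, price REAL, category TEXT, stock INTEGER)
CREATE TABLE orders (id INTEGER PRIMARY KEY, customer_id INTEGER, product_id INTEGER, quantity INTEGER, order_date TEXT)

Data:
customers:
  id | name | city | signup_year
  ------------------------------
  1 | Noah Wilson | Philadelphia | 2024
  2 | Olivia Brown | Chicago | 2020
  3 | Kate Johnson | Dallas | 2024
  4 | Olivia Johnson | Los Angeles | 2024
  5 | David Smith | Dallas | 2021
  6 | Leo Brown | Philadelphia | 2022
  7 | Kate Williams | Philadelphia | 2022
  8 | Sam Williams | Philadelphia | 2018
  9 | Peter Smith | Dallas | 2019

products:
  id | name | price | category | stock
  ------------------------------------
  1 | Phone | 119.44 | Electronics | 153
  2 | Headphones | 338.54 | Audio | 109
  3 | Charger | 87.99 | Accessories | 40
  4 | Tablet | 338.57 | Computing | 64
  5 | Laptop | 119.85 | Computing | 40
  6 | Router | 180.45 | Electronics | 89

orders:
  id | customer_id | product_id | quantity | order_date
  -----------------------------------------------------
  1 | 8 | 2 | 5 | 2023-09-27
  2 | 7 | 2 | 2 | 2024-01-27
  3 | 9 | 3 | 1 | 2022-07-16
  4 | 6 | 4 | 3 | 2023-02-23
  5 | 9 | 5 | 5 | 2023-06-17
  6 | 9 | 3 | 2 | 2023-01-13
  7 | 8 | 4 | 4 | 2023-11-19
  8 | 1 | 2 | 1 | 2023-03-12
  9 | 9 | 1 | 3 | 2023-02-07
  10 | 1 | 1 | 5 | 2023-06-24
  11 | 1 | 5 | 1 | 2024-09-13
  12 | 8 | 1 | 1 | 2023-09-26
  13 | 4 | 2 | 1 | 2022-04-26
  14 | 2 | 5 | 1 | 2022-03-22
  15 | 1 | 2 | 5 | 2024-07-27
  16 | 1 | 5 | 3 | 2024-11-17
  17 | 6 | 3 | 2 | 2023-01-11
SELECT c.id, p.name AS product, c.quantity, c.order_date FROM orders c JOIN products p ON c.product_id = p.id WHERE c.quantity > 4 ORDER BY c.quantity DESC

Execution result:
id | product | quantity | order_date
1 | Headphones | 5 | 2023-09-27
5 | Laptop | 5 | 2023-06-17
10 | Phone | 5 | 2023-06-24
15 | Headphones | 5 | 2024-07-27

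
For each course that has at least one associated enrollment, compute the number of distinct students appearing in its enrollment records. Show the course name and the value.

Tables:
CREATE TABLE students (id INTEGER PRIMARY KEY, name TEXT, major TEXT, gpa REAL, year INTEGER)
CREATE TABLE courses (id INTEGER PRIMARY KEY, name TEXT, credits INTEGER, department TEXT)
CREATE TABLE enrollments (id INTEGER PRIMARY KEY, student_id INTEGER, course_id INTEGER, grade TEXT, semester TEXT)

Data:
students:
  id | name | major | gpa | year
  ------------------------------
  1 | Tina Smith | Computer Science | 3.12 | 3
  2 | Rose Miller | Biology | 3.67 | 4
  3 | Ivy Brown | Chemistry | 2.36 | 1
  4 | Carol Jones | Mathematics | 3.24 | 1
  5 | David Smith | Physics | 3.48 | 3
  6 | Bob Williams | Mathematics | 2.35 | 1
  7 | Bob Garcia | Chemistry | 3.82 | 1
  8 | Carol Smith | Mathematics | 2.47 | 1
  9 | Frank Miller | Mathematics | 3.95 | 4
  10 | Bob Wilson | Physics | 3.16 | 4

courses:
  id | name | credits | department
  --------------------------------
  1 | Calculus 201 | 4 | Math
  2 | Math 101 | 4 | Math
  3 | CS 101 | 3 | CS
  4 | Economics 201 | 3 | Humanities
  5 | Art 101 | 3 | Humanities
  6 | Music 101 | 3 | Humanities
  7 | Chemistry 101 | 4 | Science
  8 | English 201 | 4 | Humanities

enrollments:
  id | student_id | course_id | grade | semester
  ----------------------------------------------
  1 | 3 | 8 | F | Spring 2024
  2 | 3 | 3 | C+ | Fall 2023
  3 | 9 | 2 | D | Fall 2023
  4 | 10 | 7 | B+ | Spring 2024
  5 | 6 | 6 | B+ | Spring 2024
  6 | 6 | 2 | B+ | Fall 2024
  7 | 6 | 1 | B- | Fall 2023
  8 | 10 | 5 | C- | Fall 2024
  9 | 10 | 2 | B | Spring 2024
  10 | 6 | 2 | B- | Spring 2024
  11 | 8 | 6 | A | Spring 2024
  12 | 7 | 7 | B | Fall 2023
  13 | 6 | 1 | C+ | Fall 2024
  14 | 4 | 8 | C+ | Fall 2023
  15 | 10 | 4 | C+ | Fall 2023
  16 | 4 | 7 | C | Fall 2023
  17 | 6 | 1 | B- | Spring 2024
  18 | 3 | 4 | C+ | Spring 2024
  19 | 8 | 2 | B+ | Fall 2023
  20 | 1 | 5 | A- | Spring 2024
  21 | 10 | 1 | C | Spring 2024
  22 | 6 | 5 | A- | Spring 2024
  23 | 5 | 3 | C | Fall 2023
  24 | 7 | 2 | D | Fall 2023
SELECT p.name, COUNT(DISTINCT c.student_id) AS distinct_student_count FROM enrollments c JOIN courses p ON c.course_id = p.id GROUP BY p.id, p.name

Execution result:
name | distinct_student_count
Calculus 201 | 2
Math 101 | 5
CS 101 | 2
Economics 201 | 2
Art 101 | 3
Music 101 | 2
Chemistry 101 | 3
English 201 | 2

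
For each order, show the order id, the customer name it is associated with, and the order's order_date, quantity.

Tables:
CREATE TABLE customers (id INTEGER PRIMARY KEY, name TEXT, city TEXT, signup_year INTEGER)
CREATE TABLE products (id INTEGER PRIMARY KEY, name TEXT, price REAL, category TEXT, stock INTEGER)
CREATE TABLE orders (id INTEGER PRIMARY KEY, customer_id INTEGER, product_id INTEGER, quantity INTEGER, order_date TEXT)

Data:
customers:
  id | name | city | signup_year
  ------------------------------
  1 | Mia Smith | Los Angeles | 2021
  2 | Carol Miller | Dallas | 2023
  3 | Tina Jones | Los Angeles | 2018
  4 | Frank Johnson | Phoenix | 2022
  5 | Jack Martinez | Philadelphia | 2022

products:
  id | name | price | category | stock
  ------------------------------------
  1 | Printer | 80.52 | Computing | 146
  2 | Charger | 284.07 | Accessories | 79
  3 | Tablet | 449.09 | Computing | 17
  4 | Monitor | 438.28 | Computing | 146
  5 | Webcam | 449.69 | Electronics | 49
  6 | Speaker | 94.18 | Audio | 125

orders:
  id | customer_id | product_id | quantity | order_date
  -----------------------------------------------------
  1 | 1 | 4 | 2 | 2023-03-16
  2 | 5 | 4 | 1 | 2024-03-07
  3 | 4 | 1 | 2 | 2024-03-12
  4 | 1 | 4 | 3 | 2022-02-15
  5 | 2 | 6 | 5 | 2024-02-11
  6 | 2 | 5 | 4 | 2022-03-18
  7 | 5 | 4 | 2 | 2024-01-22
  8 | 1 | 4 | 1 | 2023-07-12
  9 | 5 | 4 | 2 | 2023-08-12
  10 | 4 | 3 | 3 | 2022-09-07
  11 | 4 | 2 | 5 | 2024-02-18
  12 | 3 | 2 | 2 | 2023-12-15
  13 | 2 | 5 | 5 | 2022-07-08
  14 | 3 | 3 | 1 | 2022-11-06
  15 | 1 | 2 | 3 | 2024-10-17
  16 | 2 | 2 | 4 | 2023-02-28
SELECT c.id, p.name AS customer, c.order_date, c.quantity FROM orders c JOIN customers p ON c.customer_id = p.id

Execution result:
id | customer | order_date | quantity
1 | Mia Smith | 2023-03-16 | 2
2 | Jack Martinez | 2024-03-07 | 1
3 | Frank Johnson | 2024-03-12 | 2
4 | Mia Smith | 2022-02-15 | 3
5 | Carol Miller | 2024-02-11 | 5
6 | Carol Miller | 2022-03-18 | 4
7 | Jack Martinez | 2024-01-22 | 2
8 | Mia Smith | 2023-07-12 | 1
9 | Jack Martinez | 2023-08-12 | 2
10 | Frank Johnson | 2022-09-07 | 3
11 | Frank Johnson | 2024-02-18 | 5
12 | Tina Jones | 2023-12-15 | 2
13 | Carol Miller | 2022-07-08 | 5
14 | Tina Jones | 2022-11-06 | 1
15 | Mia Smith | 2024-10-17 | 3
16 | Carol Miller | 2023-02-28 | 4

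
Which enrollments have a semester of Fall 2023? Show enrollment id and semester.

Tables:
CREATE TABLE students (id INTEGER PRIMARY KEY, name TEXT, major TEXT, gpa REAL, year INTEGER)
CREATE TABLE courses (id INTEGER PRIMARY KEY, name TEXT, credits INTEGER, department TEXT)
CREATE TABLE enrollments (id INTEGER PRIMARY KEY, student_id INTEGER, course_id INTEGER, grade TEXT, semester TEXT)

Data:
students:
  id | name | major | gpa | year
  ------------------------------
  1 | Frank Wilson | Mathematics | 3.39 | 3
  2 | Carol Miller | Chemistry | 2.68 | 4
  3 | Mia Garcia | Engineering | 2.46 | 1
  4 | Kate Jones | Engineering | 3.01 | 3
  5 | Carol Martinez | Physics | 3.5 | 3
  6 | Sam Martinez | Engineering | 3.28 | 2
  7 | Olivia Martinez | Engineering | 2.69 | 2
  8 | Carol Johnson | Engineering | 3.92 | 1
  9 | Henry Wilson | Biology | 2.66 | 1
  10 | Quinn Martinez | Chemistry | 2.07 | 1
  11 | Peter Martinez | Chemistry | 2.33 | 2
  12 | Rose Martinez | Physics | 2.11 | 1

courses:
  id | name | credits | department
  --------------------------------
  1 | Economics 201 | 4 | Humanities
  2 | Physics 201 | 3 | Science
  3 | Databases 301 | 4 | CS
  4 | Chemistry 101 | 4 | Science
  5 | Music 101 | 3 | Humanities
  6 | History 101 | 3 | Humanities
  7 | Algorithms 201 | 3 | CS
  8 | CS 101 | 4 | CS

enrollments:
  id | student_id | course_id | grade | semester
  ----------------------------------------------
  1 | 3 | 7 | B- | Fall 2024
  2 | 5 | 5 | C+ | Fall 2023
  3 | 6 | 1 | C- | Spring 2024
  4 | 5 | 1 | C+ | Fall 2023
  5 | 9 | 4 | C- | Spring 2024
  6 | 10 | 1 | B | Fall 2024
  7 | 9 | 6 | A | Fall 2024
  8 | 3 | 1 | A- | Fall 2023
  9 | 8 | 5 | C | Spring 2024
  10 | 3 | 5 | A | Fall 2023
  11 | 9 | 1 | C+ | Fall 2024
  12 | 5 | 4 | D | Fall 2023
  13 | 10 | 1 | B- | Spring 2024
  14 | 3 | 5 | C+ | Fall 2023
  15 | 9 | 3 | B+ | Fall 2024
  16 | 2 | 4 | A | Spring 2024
SELECT id, semester FROM enrollments WHERE semester = 'Fall 2023'

Execution result:
id | semester
2 | Fall 2023
4 | Fall 2023
8 | Fall 2023
10 | Fall 2023
12 | Fall 2023
14 | Fall 2023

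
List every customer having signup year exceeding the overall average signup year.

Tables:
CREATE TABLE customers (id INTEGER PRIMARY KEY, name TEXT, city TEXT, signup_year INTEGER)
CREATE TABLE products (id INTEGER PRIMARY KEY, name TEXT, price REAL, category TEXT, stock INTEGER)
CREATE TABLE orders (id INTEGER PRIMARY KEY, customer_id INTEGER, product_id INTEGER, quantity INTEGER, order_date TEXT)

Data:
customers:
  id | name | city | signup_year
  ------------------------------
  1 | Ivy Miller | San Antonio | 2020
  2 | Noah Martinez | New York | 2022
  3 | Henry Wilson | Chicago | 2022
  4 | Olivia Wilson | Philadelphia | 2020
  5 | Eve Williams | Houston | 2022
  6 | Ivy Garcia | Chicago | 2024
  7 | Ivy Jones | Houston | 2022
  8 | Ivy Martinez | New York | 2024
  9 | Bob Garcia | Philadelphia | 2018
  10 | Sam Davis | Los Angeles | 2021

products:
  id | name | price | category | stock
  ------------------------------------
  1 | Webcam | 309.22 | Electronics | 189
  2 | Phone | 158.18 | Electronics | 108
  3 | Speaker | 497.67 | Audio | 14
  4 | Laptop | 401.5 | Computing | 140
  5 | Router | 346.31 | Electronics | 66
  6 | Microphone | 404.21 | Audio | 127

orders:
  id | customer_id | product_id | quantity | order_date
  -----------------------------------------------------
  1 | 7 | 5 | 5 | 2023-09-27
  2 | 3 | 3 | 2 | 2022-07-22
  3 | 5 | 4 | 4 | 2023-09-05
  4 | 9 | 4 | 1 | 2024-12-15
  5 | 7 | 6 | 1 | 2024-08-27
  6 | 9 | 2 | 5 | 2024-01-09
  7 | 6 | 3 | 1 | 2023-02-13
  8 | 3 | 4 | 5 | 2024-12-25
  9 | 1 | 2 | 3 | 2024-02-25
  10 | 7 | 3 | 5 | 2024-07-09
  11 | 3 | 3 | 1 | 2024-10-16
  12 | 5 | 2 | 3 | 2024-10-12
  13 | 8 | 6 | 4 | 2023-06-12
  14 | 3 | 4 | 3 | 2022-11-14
SELECT name, signup_year FROM customers WHERE signup_year > (SELECT AVG(signup_year) FROM customers)

Execution result:
name | signup_year
Noah Martinez | 2022
Henry Wilson | 2022
Eve Williams | 2022
Ivy Garcia | 2024
Ivy Jones | 2022
Ivy Martinez | 2024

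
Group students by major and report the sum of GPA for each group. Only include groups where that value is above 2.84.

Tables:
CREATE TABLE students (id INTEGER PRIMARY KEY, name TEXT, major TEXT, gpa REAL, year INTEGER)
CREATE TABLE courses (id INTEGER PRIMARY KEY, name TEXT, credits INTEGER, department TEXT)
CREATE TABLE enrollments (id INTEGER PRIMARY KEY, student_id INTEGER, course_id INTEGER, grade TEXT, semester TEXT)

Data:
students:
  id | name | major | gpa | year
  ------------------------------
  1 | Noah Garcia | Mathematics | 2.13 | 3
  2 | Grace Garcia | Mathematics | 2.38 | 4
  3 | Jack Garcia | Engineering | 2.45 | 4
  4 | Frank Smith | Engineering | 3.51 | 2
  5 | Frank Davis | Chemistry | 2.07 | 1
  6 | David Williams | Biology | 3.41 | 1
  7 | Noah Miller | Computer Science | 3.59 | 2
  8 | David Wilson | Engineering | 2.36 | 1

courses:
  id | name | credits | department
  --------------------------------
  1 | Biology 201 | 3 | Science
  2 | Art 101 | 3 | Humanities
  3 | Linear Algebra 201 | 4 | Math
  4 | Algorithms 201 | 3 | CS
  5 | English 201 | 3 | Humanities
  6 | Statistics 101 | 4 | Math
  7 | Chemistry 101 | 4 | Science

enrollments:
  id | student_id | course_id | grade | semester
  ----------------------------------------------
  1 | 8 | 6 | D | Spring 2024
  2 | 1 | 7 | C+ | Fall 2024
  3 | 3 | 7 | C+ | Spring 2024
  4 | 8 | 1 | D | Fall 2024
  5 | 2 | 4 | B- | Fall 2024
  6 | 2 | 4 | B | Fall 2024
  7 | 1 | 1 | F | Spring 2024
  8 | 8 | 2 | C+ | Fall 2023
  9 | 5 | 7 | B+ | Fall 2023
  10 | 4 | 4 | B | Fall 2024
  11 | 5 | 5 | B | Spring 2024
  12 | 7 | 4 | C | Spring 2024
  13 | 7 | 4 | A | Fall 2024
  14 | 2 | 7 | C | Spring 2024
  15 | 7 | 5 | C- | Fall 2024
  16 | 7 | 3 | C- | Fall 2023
SELECT major, SUM(gpa) AS sum_gpa FROM students GROUP BY major HAVING SUM(gpa) > 2.84

Execution result:
major | sum_gpa
Biology | 3.41
Computer Science | 3.59
Engineering | 8.32
Mathematics | 4.51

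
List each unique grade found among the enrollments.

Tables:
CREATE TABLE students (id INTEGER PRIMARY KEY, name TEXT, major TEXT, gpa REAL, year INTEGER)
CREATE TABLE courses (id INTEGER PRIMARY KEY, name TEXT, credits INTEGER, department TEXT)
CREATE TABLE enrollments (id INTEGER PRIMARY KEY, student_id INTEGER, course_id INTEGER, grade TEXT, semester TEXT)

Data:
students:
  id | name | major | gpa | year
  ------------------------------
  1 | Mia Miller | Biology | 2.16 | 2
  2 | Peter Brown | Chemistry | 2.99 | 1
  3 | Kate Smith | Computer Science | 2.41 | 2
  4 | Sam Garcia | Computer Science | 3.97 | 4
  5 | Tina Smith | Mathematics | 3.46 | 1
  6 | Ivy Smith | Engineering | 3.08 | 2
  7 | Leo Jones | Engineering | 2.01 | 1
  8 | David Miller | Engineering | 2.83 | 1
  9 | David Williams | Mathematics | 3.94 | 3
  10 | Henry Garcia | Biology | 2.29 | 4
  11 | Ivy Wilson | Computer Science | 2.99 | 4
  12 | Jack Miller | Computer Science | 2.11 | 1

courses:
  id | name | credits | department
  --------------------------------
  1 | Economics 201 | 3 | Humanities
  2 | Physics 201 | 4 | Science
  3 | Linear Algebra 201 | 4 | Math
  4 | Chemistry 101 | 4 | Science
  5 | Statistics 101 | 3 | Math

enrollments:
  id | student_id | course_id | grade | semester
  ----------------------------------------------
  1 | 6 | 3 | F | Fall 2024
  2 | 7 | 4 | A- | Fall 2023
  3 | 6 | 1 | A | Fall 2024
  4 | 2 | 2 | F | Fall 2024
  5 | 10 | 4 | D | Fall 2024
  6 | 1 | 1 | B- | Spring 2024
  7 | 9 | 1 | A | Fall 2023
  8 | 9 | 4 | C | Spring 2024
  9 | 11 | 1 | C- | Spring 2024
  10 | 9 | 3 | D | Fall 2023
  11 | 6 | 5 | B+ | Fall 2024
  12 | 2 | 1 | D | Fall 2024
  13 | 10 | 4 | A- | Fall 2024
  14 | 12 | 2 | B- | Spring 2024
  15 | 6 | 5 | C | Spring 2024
SELECT DISTINCT grade FROM enrollments

Execution result:
grade
F
A-
A
D
B-
C
C-
B+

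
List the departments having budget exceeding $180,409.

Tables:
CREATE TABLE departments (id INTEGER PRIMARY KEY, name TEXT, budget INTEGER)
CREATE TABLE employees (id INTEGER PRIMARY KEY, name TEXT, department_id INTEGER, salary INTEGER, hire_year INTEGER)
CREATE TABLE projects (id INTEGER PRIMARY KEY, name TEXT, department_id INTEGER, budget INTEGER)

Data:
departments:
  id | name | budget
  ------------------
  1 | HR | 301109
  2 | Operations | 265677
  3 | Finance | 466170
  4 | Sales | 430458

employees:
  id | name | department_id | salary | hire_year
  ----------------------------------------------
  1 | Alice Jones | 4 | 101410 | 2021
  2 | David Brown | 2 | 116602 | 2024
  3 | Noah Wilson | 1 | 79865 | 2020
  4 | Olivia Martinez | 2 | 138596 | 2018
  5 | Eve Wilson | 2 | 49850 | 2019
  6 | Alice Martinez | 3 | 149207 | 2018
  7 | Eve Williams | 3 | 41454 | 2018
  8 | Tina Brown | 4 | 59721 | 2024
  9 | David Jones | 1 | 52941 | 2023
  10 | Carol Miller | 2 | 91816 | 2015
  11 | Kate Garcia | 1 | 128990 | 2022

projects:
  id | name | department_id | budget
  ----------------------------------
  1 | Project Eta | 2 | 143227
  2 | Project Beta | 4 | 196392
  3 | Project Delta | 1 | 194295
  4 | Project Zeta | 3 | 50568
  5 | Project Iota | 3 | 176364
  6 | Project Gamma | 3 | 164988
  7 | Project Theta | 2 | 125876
SELECT name, budget FROM departments WHERE budget > 180409

Execution result:
name | budget
HR | 301109
Operations | 265677
Finance | 466170
Sales | 430458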